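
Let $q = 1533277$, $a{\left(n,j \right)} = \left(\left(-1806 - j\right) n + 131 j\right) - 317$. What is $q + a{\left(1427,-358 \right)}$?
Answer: $-580234$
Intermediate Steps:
$a{\left(n,j \right)} = -317 + 131 j + n \left(-1806 - j\right)$ ($a{\left(n,j \right)} = \left(n \left(-1806 - j\right) + 131 j\right) - 317 = \left(131 j + n \left(-1806 - j\right)\right) - 317 = -317 + 131 j + n \left(-1806 - j\right)$)
$q + a{\left(1427,-358 \right)} = 1533277 - \left(2624377 - 510866\right) = 1533277 - 2113511 = -580234$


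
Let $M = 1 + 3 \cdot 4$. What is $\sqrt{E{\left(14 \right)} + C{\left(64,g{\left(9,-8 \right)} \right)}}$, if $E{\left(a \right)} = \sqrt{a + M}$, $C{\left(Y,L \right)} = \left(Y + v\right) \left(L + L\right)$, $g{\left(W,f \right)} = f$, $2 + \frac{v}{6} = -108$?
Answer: $\sqrt{9536 + 3 \sqrt{3}} \approx 97.679$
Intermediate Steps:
$v = -660$ ($v = -12 + 6 \left(-108\right) = -12 - 648 = -660$)
$C{\left(Y,L \right)} = 2 L \left(-660 + Y\right)$ ($C{\left(Y,L \right)} = \left(Y - 660\right) \left(L + L\right) = \left(-660 + Y\right) 2 L = 2 L \left(-660 + Y\right)$)
$M = 13$ ($M = 1 + 12 = 13$)
$E{\left(a \right)} = \sqrt{13 + a}$ ($E{\left(a \right)} = \sqrt{a + 13} = \sqrt{13 + a}$)
$\sqrt{E{\left(14 \right)} + C{\left(64,g{\left(9,-8 \right)} \right)}} = \sqrt{\sqrt{13 + 14} + 2 \left(-8\right) \left(-660 + 64\right)} = \sqrt{\sqrt{27} + 2 \left(-8\right) \left(-596\right)} = \sqrt{3 \sqrt{3} + 9536} = \sqrt{9536 + 3 \sqrt{3}}$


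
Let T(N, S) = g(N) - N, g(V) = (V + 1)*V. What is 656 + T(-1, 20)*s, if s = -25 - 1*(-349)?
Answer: 980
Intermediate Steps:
g(V) = V*(1 + V) (g(V) = (1 + V)*V = V*(1 + V))
T(N, S) = -N + N*(1 + N) (T(N, S) = N*(1 + N) - N = -N + N*(1 + N))
s = 324 (s = -25 + 349 = 324)
656 + T(-1, 20)*s = 656 + (-1)**2*324 = 656 + 1*324 = 656 + 324 = 980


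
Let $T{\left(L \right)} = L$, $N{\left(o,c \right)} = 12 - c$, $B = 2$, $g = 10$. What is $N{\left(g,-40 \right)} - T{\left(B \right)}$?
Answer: $50$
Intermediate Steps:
$N{\left(g,-40 \right)} - T{\left(B \right)} = \left(12 - -40\right) - 2 = \left(12 + 40\right) - 2 = 52 - 2 = 50$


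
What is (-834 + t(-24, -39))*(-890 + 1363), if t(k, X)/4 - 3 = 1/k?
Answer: -2333309/6 ≈ -3.8889e+5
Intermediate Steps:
t(k, X) = 12 + 4/k
(-834 + t(-24, -39))*(-890 + 1363) = (-834 + (12 + 4/(-24)))*(-890 + 1363) = (-834 + (12 + 4*(-1/24)))*473 = (-834 + (12 - ⅙))*473 = (-834 + 71/6)*473 = -4933/6*473 = -2333309/6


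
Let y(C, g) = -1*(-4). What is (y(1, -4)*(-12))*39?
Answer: -1872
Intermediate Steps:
y(C, g) = 4
(y(1, -4)*(-12))*39 = (4*(-12))*39 = -48*39 = -1872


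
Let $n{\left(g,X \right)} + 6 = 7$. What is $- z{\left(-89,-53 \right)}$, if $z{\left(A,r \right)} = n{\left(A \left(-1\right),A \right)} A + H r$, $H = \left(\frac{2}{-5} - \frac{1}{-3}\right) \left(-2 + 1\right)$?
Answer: $\frac{1388}{15} \approx 92.533$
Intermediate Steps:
$n{\left(g,X \right)} = 1$ ($n{\left(g,X \right)} = -6 + 7 = 1$)
$H = \frac{1}{15}$ ($H = \left(2 \left(- \frac{1}{5}\right) - - \frac{1}{3}\right) \left(-1\right) = \left(- \frac{2}{5} + \frac{1}{3}\right) \left(-1\right) = \left(- \frac{1}{15}\right) \left(-1\right) = \frac{1}{15} \approx 0.066667$)
$z{\left(A,r \right)} = A + \frac{r}{15}$ ($z{\left(A,r \right)} = 1 A + \frac{r}{15} = A + \frac{r}{15}$)
$- z{\left(-89,-53 \right)} = - (-89 + \frac{1}{15} \left(-53\right)) = - (-89 - \frac{53}{15}) = \left(-1\right) \left(- \frac{1388}{15}\right) = \frac{1388}{15}$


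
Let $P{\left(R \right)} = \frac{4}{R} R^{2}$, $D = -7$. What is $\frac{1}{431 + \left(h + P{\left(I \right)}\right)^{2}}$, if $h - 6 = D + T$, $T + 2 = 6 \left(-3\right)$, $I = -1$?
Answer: $\frac{1}{1056} \approx 0.00094697$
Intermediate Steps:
$T = -20$ ($T = -2 + 6 \left(-3\right) = -2 - 18 = -20$)
$P{\left(R \right)} = 4 R$
$h = -21$ ($h = 6 - 27 = -21$)
$\frac{1}{431 + \left(h + P{\left(I \right)}\right)^{2}} = \frac{1}{431 + \left(-21 + 4 \left(-1\right)\right)^{2}} = \frac{1}{431 + \left(-21 - 4\right)^{2}} = \frac{1}{431 + \left(-25\right)^{2}} = \frac{1}{431 + 625} = \frac{1}{1056}$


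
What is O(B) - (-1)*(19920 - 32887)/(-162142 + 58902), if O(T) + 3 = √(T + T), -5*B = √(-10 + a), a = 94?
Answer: -296753/103240 + 2*I*√5*21^(¼)/5 ≈ -2.8744 + 1.9147*I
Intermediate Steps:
B = -2*√21/5 (B = -√(-10 + 94)/5 = -2*√21/5 ≈ -1.8330)
O(T) = -3 + √2*√T (O(T) = -3 + √(T + T) = -3 + √(2*T) = -3 + √2*√T)
O(B) - (-1)*(19920 - 32887)/(-162142 + 58902) = (-3 + √2*√(-2*√21/5)) - (-1)*(19920 - 32887)/(-162142 + 58902) = (-3 + √2*(I*5^(¾)*√10*105^(¼)/25)) - (-1)*(-12967/(-103240)) = (-3 + 2*I*√5*21^(¼)/5) - (-1)*(-12967*(-1/103240)) = (-3 + 2*I*√5*21^(¼)/5) - (-1)*12967/103240 = (-3 + 2*I*√5*21^(¼)/5) - 1*(-12967/103240) = (-3 + 2*I*√5*21^(¼)/5) + 12967/103240 = -296753/103240 + 2*I*√5*21^(¼)/5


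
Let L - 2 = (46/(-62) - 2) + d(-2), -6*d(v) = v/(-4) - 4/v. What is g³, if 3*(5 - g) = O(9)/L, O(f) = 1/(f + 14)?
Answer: 122681978069769/974126411497 ≈ 125.94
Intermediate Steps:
d(v) = v/24 + 2/(3*v) (d(v) = -(v/(-4) - 4/v)/6 = -(v*(-¼) - 4/v)/6 = -(-v/4 - 4/v)/6 = -(-4/v - v/4)/6 = v/24 + 2/(3*v))
L = -431/372 (L = 2 + ((46/(-62) - 2) + (1/24)*(16 + (-2)²)/(-2)) = 2 + ((46*(-1/62) - 2) + (1/24)*(-½)*(16 + 4)) = 2 + ((-23/31 - 2) + (1/24)*(-½)*20) = 2 + (-85/31 - 5/12) = 2 - 1175/372 = -431/372 ≈ -1.1586)
O(f) = 1/(14 + f)
g = 49689/9913 (g = 5 - 1/(3*(14 + 9)*(-431/372)) = 5 - (-372)/(3*23*431) = 5 - (-372)/(69*431) = 5 - ⅓*(-372/9913) = 5 + 124/9913 = 49689/9913 ≈ 5.0125)
g³ = (49689/9913)³ = 122681978069769/974126411497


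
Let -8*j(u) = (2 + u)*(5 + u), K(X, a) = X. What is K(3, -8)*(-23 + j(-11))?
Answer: -357/4 ≈ -89.250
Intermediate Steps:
j(u) = -(2 + u)*(5 + u)/8
K(3, -8)*(-23 + j(-11)) = 3*(-23 + (-5/4 - 7/8*(-11) - 1/8*(-11)**2)) = 3*(-23 + (-5/4 + 77/8 - 1/8*121)) = 3*(-23 + (-5/4 + 77/8 - 121/8)) = 3*(-23 - 27/4) = 3*(-119/4) = -357/4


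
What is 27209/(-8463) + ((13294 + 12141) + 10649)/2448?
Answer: 24295/2108 ≈ 11.525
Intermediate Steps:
27209/(-8463) + ((13294 + 12141) + 10649)/2448 = 27209*(-1/8463) + (25435 + 10649)*(1/2448) = -299/93 + 36084*(1/2448) = -299/93 + 3007/204 = 24295/2108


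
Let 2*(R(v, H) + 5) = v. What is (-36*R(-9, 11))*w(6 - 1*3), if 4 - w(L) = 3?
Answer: 342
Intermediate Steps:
R(v, H) = -5 + v/2
w(L) = 1 (w(L) = 4 - 1*3 = 4 - 3 = 1)
(-36*R(-9, 11))*w(6 - 1*3) = -36*(-5 + (½)*(-9))*1 = -36*(-5 - 9/2)*1 = -36*(-19/2)*1 = 342*1 = 342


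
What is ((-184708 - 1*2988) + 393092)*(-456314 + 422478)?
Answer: -6949779056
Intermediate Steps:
((-184708 - 1*2988) + 393092)*(-456314 + 422478) = ((-184708 - 2988) + 393092)*(-33836) = (-187696 + 393092)*(-33836) = 205396*(-33836) = -6949779056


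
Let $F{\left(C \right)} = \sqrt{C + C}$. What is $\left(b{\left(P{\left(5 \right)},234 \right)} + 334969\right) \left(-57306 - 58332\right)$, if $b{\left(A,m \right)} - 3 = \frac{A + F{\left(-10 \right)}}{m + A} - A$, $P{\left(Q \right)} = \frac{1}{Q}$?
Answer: $- \frac{226796171622372}{5855} - \frac{1156380 i \sqrt{5}}{1171} \approx -3.8735 \cdot 10^{10} - 2208.2 i$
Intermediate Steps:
$F{\left(C \right)} = \sqrt{2} \sqrt{C}$ ($F{\left(C \right)} = \sqrt{2 C} = \sqrt{2} \sqrt{C}$)
$b{\left(A,m \right)} = 3 - A + \frac{A + 2 i \sqrt{5}}{A + m}$ ($b{\left(A,m \right)} = 3 - \left(A - \frac{A + \sqrt{2} \sqrt{-10}}{m + A}\right) = 3 - \left(A - \frac{A + \sqrt{2} i \sqrt{10}}{A + m}\right) = 3 - \left(A - \frac{A + 2 i \sqrt{5}}{A + m}\right) = 3 - A + \frac{A + 2 i \sqrt{5}}{A + m}$)
$\left(b{\left(P{\left(5 \right)},234 \right)} + 334969\right) \left(-57306 - 58332\right) = \left(\frac{- \left(\frac{1}{5}\right)^{2} + 3 \cdot 234 + \frac{4}{5} - \frac{1}{5} \cdot 234 + 2 i \sqrt{5}}{\frac{1}{5} + 234} + 334969\right) \left(-57306 - 58332\right) = \left(\frac{- \frac{1}{25} + 702 + 4 \cdot \frac{1}{5} - \frac{1}{5} \cdot 234 + 2 i \sqrt{5}}{\frac{1}{5} + 234} + 334969\right) \left(-115638\right) = \left(\frac{\left(-1\right) \frac{1}{25} + 702 + \frac{4}{5} - \frac{234}{5} + 2 i \sqrt{5}}{\frac{1171}{5}} + 334969\right) \left(-115638\right) = \left(\frac{5 \left(- \frac{1}{25} + 702 + \frac{4}{5} - \frac{234}{5} + 2 i \sqrt{5}\right)}{1171} + 334969\right) \left(-115638\right) = \left(\frac{5 \left(\frac{16399}{25} + 2 i \sqrt{5}\right)}{1171} + 334969\right) \left(-115638\right) = \left(\left(\frac{16399}{5855} + \frac{10 i \sqrt{5}}{1171}\right) + 334969\right) \left(-115638\right) = \left(\frac{1961259894}{5855} + \frac{10 i \sqrt{5}}{1171}\right) \left(-115638\right) = - \frac{226796171622372}{5855} - \frac{1156380 i \sqrt{5}}{1171}$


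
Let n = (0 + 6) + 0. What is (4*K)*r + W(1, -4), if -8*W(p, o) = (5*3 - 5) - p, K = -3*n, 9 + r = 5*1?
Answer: 2295/8 ≈ 286.88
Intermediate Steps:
n = 6 (n = 6 + 0 = 6)
r = -4 (r = -9 + 5*1 = -9 + 5 = -4)
K = -18 (K = -3*6 = -18)
W(p, o) = -5/4 + p/8 (W(p, o) = -((5*3 - 5) - p)/8 = -((15 - 5) - p)/8 = -(10 - p)/8 = -5/4 + p/8)
(4*K)*r + W(1, -4) = (4*(-18))*(-4) + (-5/4 + (⅛)*1) = -72*(-4) + (-5/4 + ⅛) = 288 - 9/8 = 2295/8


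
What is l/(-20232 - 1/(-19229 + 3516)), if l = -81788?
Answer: 1285134844/317905415 ≈ 4.0425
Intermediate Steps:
l/(-20232 - 1/(-19229 + 3516)) = -81788/(-20232 - 1/(-19229 + 3516)) = -81788/(-20232 - 1/(-15713)) = -81788/(-20232 - 1*(-1/15713)) = -81788/(-20232 + 1/15713) = -81788/(-317905415/15713) = -81788*(-15713/317905415) = 1285134844/317905415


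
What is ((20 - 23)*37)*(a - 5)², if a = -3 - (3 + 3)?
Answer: -21756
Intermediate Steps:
a = -9 (a = -3 - 1*6 = -3 - 6 = -9)
((20 - 23)*37)*(a - 5)² = ((20 - 23)*37)*(-9 - 5)² = -3*37*(-14)² = -111*196 = -21756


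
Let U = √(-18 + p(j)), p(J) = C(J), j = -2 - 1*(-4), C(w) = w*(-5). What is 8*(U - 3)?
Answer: -24 + 16*I*√7 ≈ -24.0 + 42.332*I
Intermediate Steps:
C(w) = -5*w
j = 2 (j = -2 + 4 = 2)
p(J) = -5*J
U = 2*I*√7 (U = √(-18 - 5*2) = √(-18 - 10) = √(-28) = 2*I*√7 ≈ 5.2915*I)
8*(U - 3) = 8*(2*I*√7 - 3) = 8*(-3 + 2*I*√7) = -24 + 16*I*√7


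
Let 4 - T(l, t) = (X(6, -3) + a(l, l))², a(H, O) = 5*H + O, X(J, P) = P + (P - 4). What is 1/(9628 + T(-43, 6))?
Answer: -1/62192 ≈ -1.6079e-5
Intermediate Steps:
X(J, P) = -4 + 2*P (X(J, P) = P + (-4 + P) = -4 + 2*P)
a(H, O) = O + 5*H
T(l, t) = 4 - (-10 + 6*l)² (T(l, t) = 4 - ((-4 + 2*(-3)) + (l + 5*l))² = 4 - ((-4 - 6) + 6*l)² = 4 - (-10 + 6*l)²)
1/(9628 + T(-43, 6)) = 1/(9628 + (4 - 4*(-5 + 3*(-43))²)) = 1/(9628 + (4 - 4*(-5 - 129)²)) = 1/(9628 + (4 - 4*(-134)²)) = 1/(9628 + (4 - 4*17956)) = 1/(9628 + (4 - 71824)) = 1/(9628 - 71820) = 1/(-62192) = -1/62192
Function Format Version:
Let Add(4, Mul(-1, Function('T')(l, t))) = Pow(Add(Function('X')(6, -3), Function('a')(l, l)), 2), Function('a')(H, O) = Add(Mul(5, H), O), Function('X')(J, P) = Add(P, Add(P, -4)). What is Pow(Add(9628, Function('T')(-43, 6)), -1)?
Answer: Rational(-1, 62192) ≈ -1.6079e-5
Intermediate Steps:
Function('X')(J, P) = Add(-4, Mul(2, P)) (Function('X')(J, P) = Add(P, Add(-4, P)) = Add(-4, Mul(2, P)))
Function('a')(H, O) = Add(O, Mul(5, H))
Function('T')(l, t) = Add(4, Mul(-1, Pow(Add(-10, Mul(6, l)), 2))) (Function('T')(l, t) = Add(4, Mul(-1, Pow(Add(Add(-4, Mul(2, -3)), Add(l, Mul(5, l))), 2))) = Add(4, Mul(-1, Pow(Add(Add(-4, -6), Mul(6, l)), 2))) = Add(4, Mul(-1, Pow(Add(-10, Mul(6, l)), 2))))
Pow(Add(9628, Function('T')(-43, 6)), -1) = Pow(Add(9628, Add(4, Mul(-4, Pow(Add(-5, Mul(3, -43)), 2)))), -1) = Pow(Add(9628, Add(4, Mul(-4, Pow(Add(-5, -129), 2)))), -1) = Pow(Add(9628, Add(4, Mul(-4, Pow(-134, 2)))), -1) = Pow(Add(9628, Add(4, Mul(-4, 17956))), -1) = Pow(Add(9628, Add(4, -71824)), -1) = Pow(Add(9628, -71820), -1) = Pow(-62192, -1) = Rational(-1, 62192)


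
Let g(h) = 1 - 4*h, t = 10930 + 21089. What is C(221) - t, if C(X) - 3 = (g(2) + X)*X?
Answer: 15278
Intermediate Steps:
t = 32019
C(X) = 3 + X*(-7 + X) (C(X) = 3 + ((1 - 4*2) + X)*X = 3 + ((1 - 8) + X)*X = 3 + (-7 + X)*X = 3 + X*(-7 + X))
C(221) - t = (3 + 221² - 7*221) - 1*32019 = (3 + 48841 - 1547) - 32019 = 47297 - 32019 = 15278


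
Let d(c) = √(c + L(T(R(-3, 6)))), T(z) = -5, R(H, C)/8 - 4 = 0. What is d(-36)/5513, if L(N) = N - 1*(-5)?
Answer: 6*I/5513 ≈ 0.0010883*I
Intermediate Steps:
R(H, C) = 32 (R(H, C) = 32 + 8*0 = 32 + 0 = 32)
L(N) = 5 + N (L(N) = N + 5 = 5 + N)
d(c) = √c (d(c) = √(c + (5 - 5)) = √(c + 0) = √c)
d(-36)/5513 = √(-36)/5513 = (6*I)*(1/5513) = 6*I/5513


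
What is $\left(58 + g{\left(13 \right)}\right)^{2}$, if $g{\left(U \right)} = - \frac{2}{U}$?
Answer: $\frac{565504}{169} \approx 3346.2$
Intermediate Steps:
$\left(58 + g{\left(13 \right)}\right)^{2} = \left(58 - \frac{2}{13}\right)^{2} = \left(\frac{752}{13}\right)^{2} = \frac{565504}{169}$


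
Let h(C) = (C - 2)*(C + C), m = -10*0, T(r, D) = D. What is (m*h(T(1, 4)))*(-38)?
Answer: 0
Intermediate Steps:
m = 0
h(C) = 2*C*(-2 + C) (h(C) = (-2 + C)*(2*C) = 2*C*(-2 + C))
(m*h(T(1, 4)))*(-38) = (0*(2*4*(-2 + 4)))*(-38) = (0*(2*4*2))*(-38) = (0*16)*(-38) = 0*(-38) = 0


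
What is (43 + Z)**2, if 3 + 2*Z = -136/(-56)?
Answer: 89401/49 ≈ 1824.5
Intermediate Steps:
Z = -2/7 (Z = -3/2 + (-136/(-56))/2 = -3/2 + (-136*(-1/56))/2 = -3/2 + (1/2)*(17/7) = -3/2 + 17/14 = -2/7 ≈ -0.28571)
(43 + Z)**2 = (43 - 2/7)**2 = (299/7)**2 = 89401/49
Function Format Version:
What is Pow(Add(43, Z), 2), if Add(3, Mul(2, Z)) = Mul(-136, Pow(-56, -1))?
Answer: Rational(89401, 49) ≈ 1824.5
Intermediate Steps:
Z = Rational(-2, 7) (Z = Add(Rational(-3, 2), Mul(Rational(1, 2), Mul(-136, Pow(-56, -1)))) = Add(Rational(-3, 2), Mul(Rational(1, 2), Mul(-136, Rational(-1, 56)))) = Add(Rational(-3, 2), Mul(Rational(1, 2), Rational(17, 7))) = Add(Rational(-3, 2), Rational(17, 14)) = Rational(-2, 7) ≈ -0.28571)
Pow(Add(43, Z), 2) = Pow(Add(43, Rational(-2, 7)), 2) = Pow(Rational(299, 7), 2) = Rational(89401, 49)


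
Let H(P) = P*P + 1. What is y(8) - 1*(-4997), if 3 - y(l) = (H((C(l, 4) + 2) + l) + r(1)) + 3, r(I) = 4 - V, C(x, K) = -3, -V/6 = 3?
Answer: 4925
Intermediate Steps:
V = -18 (V = -6*3 = -18)
H(P) = 1 + P² (H(P) = P² + 1 = 1 + P²)
r(I) = 22 (r(I) = 4 - 1*(-18) = 4 + 18 = 22)
y(l) = -23 - (-1 + l)² (y(l) = 3 - (((1 + ((-3 + 2) + l)²) + 22) + 3) = 3 - (((1 + (-1 + l)²) + 22) + 3) = 3 - ((23 + (-1 + l)²) + 3) = 3 - (26 + (-1 + l)²) = 3 + (-26 - (-1 + l)²) = -23 - (-1 + l)²)
y(8) - 1*(-4997) = (-23 - (-1 + 8)²) - 1*(-4997) = (-23 - 1*7²) + 4997 = (-23 - 1*49) + 4997 = (-23 - 49) + 4997 = -72 + 4997 = 4925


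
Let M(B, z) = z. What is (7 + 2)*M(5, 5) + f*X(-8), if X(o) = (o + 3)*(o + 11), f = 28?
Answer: -375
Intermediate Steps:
X(o) = (3 + o)*(11 + o)
(7 + 2)*M(5, 5) + f*X(-8) = (7 + 2)*5 + 28*(33 + (-8)² + 14*(-8)) = 9*5 + 28*(33 + 64 - 112) = 45 + 28*(-15) = 45 - 420 = -375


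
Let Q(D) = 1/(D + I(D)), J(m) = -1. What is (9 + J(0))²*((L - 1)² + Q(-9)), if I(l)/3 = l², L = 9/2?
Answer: 91760/117 ≈ 784.27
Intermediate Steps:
L = 9/2 (L = 9*(½) = 9/2 ≈ 4.5000)
I(l) = 3*l²
Q(D) = 1/(D + 3*D²)
(9 + J(0))²*((L - 1)² + Q(-9)) = (9 - 1)²*((9/2 - 1)² + 1/((-9)*(1 + 3*(-9)))) = 8²*((7/2)² - 1/(9*(1 - 27))) = 64*(49/4 - ⅑/(-26)) = 64*(49/4 - ⅑*(-1/26)) = 64*(49/4 + 1/234) = 64*(5735/468) = 91760/117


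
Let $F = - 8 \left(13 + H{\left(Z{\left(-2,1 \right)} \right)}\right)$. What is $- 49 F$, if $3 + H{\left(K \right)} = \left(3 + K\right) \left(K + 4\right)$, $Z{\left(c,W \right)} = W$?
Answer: $11760$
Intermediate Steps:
$H{\left(K \right)} = -3 + \left(3 + K\right) \left(4 + K\right)$ ($H{\left(K \right)} = -3 + \left(3 + K\right) \left(K + 4\right) = -3 + \left(3 + K\right) \left(4 + K\right)$)
$F = -240$ ($F = - 8 \left(13 + \left(9 + 1^{2} + 7 \cdot 1\right)\right) = - 8 \left(13 + \left(9 + 1 + 7\right)\right) = - 8 \left(13 + 17\right) = \left(-8\right) 30 = -240$)
$- 49 F = \left(-49\right) \left(-240\right) = 11760$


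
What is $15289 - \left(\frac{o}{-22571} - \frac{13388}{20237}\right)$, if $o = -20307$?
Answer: $\frac{6983437468292}{456769327} \approx 15289.0$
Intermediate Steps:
$15289 - \left(\frac{o}{-22571} - \frac{13388}{20237}\right) = 15289 - \left(- \frac{20307}{-22571} - \frac{13388}{20237}\right) = 15289 - \left(\left(-20307\right) \left(- \frac{1}{22571}\right) - \frac{13388}{20237}\right) = 15289 - \left(\frac{20307}{22571} - \frac{13388}{20237}\right) = 15289 - \frac{108772211}{456769327} = \frac{6983437468292}{456769327}$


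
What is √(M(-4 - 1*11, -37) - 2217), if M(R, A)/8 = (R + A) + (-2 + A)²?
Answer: √9535 ≈ 97.647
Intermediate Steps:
M(R, A) = 8*A + 8*R + 8*(-2 + A)² (M(R, A) = 8*((R + A) + (-2 + A)²) = 8*((A + R) + (-2 + A)²) = 8*(A + R + (-2 + A)²) = 8*A + 8*R + 8*(-2 + A)²)
√(M(-4 - 1*11, -37) - 2217) = √((8*(-37) + 8*(-4 - 1*11) + 8*(-2 - 37)²) - 2217) = √((-296 + 8*(-4 - 11) + 8*(-39)²) - 2217) = √((-296 + 8*(-15) + 8*1521) - 2217) = √((-296 - 120 + 12168) - 2217) = √(11752 - 2217) = √9535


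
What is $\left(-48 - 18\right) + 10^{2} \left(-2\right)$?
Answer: $-266$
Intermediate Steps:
$\left(-48 - 18\right) + 10^{2} \left(-2\right) = \left(-48 - 18\right) + 100 \left(-2\right) = -66 - 200 = -266$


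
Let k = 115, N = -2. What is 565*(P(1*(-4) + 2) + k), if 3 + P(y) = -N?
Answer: 64410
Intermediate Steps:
P(y) = -1 (P(y) = -3 - 1*(-2) = -3 + 2 = -1)
565*(P(1*(-4) + 2) + k) = 565*(-1 + 115) = 565*114 = 64410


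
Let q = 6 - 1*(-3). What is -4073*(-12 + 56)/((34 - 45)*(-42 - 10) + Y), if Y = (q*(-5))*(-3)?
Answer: -179212/707 ≈ -253.48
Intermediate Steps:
q = 9 (q = 6 + 3 = 9)
Y = 135 (Y = (9*(-5))*(-3) = -45*(-3) = 135)
-4073*(-12 + 56)/((34 - 45)*(-42 - 10) + Y) = -4073*(-12 + 56)/((34 - 45)*(-42 - 10) + 135) = -179212/(-11*(-52) + 135) = -179212/(572 + 135) = -179212/707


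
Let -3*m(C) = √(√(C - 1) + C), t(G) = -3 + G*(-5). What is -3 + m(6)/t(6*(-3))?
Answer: -3 - √(6 + √5)/261 ≈ -3.0110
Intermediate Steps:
t(G) = -3 - 5*G
m(C) = -√(C + √(-1 + C))/3 (m(C) = -√(√(C - 1) + C)/3 = -√(√(-1 + C) + C)/3 = -√(C + √(-1 + C))/3)
-3 + m(6)/t(6*(-3)) = -3 + (-√(6 + √(-1 + 6))/3)/(-3 - 30*(-3)) = -3 + (-√(6 + √5)/3)/(-3 - 5*(-18)) = -3 + (-√(6 + √5)/3)/(-3 + 90) = -3 + (-√(6 + √5)/3)/87 = -3 - √(6 + √5)/261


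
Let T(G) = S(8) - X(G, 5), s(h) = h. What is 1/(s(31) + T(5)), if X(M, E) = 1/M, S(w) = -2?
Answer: 5/144 ≈ 0.034722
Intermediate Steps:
T(G) = -2 - 1/G
1/(s(31) + T(5)) = 1/(31 + (-2 - 1/5)) = 1/(31 + (-2 - 1*⅕)) = 1/(31 + (-2 - ⅕)) = 1/(31 - 11/5) = 1/(144/5) = 5/144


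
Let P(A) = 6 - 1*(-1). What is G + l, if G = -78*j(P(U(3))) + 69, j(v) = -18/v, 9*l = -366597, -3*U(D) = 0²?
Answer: -283244/7 ≈ -40463.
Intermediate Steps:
U(D) = 0 (U(D) = -⅓*0² = -⅓*0 = 0)
l = -40733 (l = (⅑)*(-366597) = -40733)
P(A) = 7 (P(A) = 6 + 1 = 7)
G = 1887/7 (G = -(-1404)/7 + 69 = -78*(-18/7) + 69 = 1404/7 + 69 = 1887/7 ≈ 269.57)
G + l = 1887/7 - 40733 = -283244/7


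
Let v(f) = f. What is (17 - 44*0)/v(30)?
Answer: 17/30 ≈ 0.56667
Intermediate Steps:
(17 - 44*0)/v(30) = (17 - 44*0)/30 = (17 + 0)*(1/30) = 17*(1/30) = 17/30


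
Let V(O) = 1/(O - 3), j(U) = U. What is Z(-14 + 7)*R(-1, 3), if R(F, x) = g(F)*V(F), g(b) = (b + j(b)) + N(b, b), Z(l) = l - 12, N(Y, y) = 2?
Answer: 0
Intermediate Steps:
V(O) = 1/(-3 + O)
Z(l) = -12 + l
g(b) = 2 + 2*b (g(b) = (b + b) + 2 = 2*b + 2 = 2 + 2*b)
R(F, x) = (2 + 2*F)/(-3 + F)
Z(-14 + 7)*R(-1, 3) = (-12 + (-14 + 7))*(2*(1 - 1)/(-3 - 1)) = (-12 - 7)*(2*0/(-4)) = -38*(-1)*0/4 = -19*0 = 0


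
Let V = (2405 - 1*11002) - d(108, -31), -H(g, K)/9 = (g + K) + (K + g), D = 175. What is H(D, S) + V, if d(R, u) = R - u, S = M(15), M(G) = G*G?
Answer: -15936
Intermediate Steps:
M(G) = G²
S = 225 (S = 15² = 225)
H(g, K) = -18*K - 18*g (H(g, K) = -9*((g + K) + (K + g)) = -9*((K + g) + (K + g)) = -9*(2*K + 2*g) = -18*K - 18*g)
V = -8736 (V = (2405 - 1*11002) - (108 - 1*(-31)) = (2405 - 11002) - (108 + 31) = -8597 - 1*139 = -8597 - 139 = -8736)
H(D, S) + V = (-18*225 - 18*175) - 8736 = (-4050 - 3150) - 8736 = -7200 - 8736 = -15936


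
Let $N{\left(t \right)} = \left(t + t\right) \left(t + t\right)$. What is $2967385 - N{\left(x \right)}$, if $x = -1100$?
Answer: $-1872615$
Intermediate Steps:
$N{\left(t \right)} = 4 t^{2}$ ($N{\left(t \right)} = 2 t 2 t = 4 t^{2}$)
$2967385 - N{\left(x \right)} = 2967385 - 4 \left(-1100\right)^{2} = 2967385 - 4 \cdot 1210000 = 2967385 - 4840000 = -1872615$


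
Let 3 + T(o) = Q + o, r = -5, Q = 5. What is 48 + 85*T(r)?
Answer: -207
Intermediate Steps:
T(o) = 2 + o (T(o) = -3 + (5 + o) = 2 + o)
48 + 85*T(r) = 48 + 85*(2 - 5) = 48 + 85*(-3) = 48 - 255 = -207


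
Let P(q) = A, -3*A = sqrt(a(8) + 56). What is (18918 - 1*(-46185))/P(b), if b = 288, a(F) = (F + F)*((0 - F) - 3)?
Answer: 65103*I*sqrt(30)/20 ≈ 17829.0*I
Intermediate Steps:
a(F) = 2*F*(-3 - F) (a(F) = (2*F)*(-F - 3) = (2*F)*(-3 - F) = 2*F*(-3 - F))
A = -2*I*sqrt(30)/3 (A = -sqrt(-2*8*(3 + 8) + 56)/3 = -sqrt(-2*8*11 + 56)/3 = -sqrt(-176 + 56)/3 = -2*I*sqrt(30)/3 ≈ -3.6515*I)
P(q) = -2*I*sqrt(30)/3
(18918 - 1*(-46185))/P(b) = (18918 - 1*(-46185))/((-2*I*sqrt(30)/3)) = (18918 + 46185)*(I*sqrt(30)/20) = 65103*(I*sqrt(30)/20) = 65103*I*sqrt(30)/20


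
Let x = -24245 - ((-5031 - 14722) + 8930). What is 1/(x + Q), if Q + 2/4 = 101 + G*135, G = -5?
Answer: -2/27993 ≈ -7.1446e-5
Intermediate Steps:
x = -13422 (x = -24245 - (-19753 + 8930) = -24245 - 1*(-10823) = -24245 + 10823 = -13422)
Q = -1149/2 (Q = -½ + (101 - 5*135) = -½ + (101 - 675) = -½ - 574 = -1149/2 ≈ -574.50)
1/(x + Q) = 1/(-13422 - 1149/2) = 1/(-27993/2) = -2/27993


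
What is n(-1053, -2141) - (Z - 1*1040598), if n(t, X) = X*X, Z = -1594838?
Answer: 7219317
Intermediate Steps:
n(t, X) = X²
n(-1053, -2141) - (Z - 1*1040598) = (-2141)² - (-1594838 - 1*1040598) = 4583881 - (-1594838 - 1040598) = 4583881 - 1*(-2635436) = 4583881 + 2635436 = 7219317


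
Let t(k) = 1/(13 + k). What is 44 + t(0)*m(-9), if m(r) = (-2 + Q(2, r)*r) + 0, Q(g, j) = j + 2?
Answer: 633/13 ≈ 48.692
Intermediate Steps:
Q(g, j) = 2 + j
m(r) = -2 + r*(2 + r) (m(r) = (-2 + (2 + r)*r) + 0 = (-2 + r*(2 + r)) + 0 = -2 + r*(2 + r))
44 + t(0)*m(-9) = 44 + (-2 - 9*(2 - 9))/(13 + 0) = 44 + (-2 - 9*(-7))/13 = 44 + (-2 + 63)/13 = 44 + (1/13)*61 = 44 + 61/13 = 633/13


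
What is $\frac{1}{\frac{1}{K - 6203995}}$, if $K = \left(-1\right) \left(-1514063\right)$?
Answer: $-4689932$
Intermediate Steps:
$K = 1514063$
$\frac{1}{\frac{1}{K - 6203995}} = \frac{1}{\frac{1}{1514063 - 6203995}} = \frac{1}{\frac{1}{-4689932}} = \frac{1}{- \frac{1}{4689932}} = -4689932$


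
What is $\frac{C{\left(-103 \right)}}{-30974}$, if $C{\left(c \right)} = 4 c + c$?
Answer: $\frac{515}{30974} \approx 0.016627$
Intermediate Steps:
$C{\left(c \right)} = 5 c$
$\frac{C{\left(-103 \right)}}{-30974} = \frac{5 \left(-103\right)}{-30974} = \left(-515\right) \left(- \frac{1}{30974}\right) = \frac{515}{30974}$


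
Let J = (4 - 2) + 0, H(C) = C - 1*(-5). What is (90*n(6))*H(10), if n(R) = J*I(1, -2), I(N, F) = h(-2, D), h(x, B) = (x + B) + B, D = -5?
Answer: -32400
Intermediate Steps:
H(C) = 5 + C (H(C) = C + 5 = 5 + C)
h(x, B) = x + 2*B (h(x, B) = (B + x) + B = x + 2*B)
I(N, F) = -12 (I(N, F) = -2 + 2*(-5) = -2 - 10 = -12)
J = 2 (J = 2 + 0 = 2)
n(R) = -24 (n(R) = 2*(-12) = -24)
(90*n(6))*H(10) = (90*(-24))*(5 + 10) = -2160*15 = -32400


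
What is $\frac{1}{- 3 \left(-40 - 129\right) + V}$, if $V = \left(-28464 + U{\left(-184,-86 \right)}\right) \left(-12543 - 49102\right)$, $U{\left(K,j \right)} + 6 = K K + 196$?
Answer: $- \frac{1}{344101883} \approx -2.9061 \cdot 10^{-9}$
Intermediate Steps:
$U{\left(K,j \right)} = 190 + K^{2}$ ($U{\left(K,j \right)} = -6 + \left(K K + 196\right) = -6 + \left(K^{2} + 196\right) = -6 + \left(196 + K^{2}\right) = 190 + K^{2}$)
$V = -344102390$ ($V = \left(-28464 + \left(190 + \left(-184\right)^{2}\right)\right) \left(-12543 - 49102\right) = \left(-28464 + \left(190 + 33856\right)\right) \left(-61645\right) = \left(-28464 + 34046\right) \left(-61645\right) = 5582 \left(-61645\right) = -344102390$)
$\frac{1}{- 3 \left(-40 - 129\right) + V} = \frac{1}{- 3 \left(-40 - 129\right) - 344102390} = \frac{1}{\left(-3\right) \left(-169\right) - 344102390} = \frac{1}{507 - 344102390} = \frac{1}{-344101883} = - \frac{1}{344101883}$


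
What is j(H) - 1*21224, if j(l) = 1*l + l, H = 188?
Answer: -20848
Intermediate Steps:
j(l) = 2*l (j(l) = l + l = 2*l)
j(H) - 1*21224 = 2*188 - 1*21224 = 376 - 21224 = -20848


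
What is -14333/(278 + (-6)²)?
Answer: -14333/314 ≈ -45.646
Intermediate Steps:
-14333/(278 + (-6)²) = -14333/(278 + 36) = -14333/314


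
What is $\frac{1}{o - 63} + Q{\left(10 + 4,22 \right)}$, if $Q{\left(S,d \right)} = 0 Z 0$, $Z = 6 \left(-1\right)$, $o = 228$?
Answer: $\frac{1}{165} \approx 0.0060606$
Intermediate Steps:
$Z = -6$
$Q{\left(S,d \right)} = 0$ ($Q{\left(S,d \right)} = 0 \left(-6\right) 0 = 0 \cdot 0 = 0$)
$\frac{1}{o - 63} + Q{\left(10 + 4,22 \right)} = \frac{1}{228 - 63} + 0 = \frac{1}{165} + 0 = \frac{1}{165}$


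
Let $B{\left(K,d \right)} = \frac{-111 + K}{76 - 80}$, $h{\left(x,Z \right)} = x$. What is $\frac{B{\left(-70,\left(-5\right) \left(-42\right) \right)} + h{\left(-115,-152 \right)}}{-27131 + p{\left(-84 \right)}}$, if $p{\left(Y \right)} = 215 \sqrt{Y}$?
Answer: $\frac{244179}{95480524} + \frac{1935 i \sqrt{21}}{47740262} \approx 0.0025574 + 0.00018574 i$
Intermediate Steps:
$B{\left(K,d \right)} = \frac{111}{4} - \frac{K}{4}$ ($B{\left(K,d \right)} = \frac{-111 + K}{-4} = \left(-111 + K\right) \left(- \frac{1}{4}\right) = \frac{111}{4} - \frac{K}{4}$)
$\frac{B{\left(-70,\left(-5\right) \left(-42\right) \right)} + h{\left(-115,-152 \right)}}{-27131 + p{\left(-84 \right)}} = \frac{\left(\frac{111}{4} - - \frac{35}{2}\right) - 115}{-27131 + 215 \sqrt{-84}} = \frac{\left(\frac{111}{4} + \frac{35}{2}\right) - 115}{-27131 + 215 \cdot 2 i \sqrt{21}} = \frac{\frac{181}{4} - 115}{-27131 + 430 i \sqrt{21}} = - \frac{279}{4 \left(-27131 + 430 i \sqrt{21}\right)}$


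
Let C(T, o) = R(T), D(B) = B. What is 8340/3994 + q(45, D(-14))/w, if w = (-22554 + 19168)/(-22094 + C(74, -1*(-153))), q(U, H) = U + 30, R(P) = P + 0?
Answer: 1656082560/3380921 ≈ 489.83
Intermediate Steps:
R(P) = P
q(U, H) = 30 + U
C(T, o) = T
w = 1693/11010 (w = (-22554 + 19168)/(-22094 + 74) = -3386/(-22020) = -3386*(-1/22020) = 1693/11010 ≈ 0.15377)
8340/3994 + q(45, D(-14))/w = 8340/3994 + (30 + 45)/(1693/11010) = 8340*(1/3994) + 75*(11010/1693) = 4170/1997 + 825750/1693 = 1656082560/3380921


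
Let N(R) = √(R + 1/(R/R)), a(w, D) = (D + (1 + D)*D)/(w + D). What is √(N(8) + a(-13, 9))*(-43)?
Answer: -43*I*√87/2 ≈ -200.54*I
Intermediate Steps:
a(w, D) = (D + D*(1 + D))/(D + w)
N(R) = √(1 + R) (N(R) = √(R + 1/1) = √(R + 1) = √(1 + R))
√(N(8) + a(-13, 9))*(-43) = √(√(1 + 8) + 9*(2 + 9)/(9 - 13))*(-43) = √(√9 + 9*11/(-4))*(-43) = √(3 + 9*(-¼)*11)*(-43) = √(3 - 99/4)*(-43) = √(-87/4)*(-43) = (I*√87/2)*(-43) = -43*I*√87/2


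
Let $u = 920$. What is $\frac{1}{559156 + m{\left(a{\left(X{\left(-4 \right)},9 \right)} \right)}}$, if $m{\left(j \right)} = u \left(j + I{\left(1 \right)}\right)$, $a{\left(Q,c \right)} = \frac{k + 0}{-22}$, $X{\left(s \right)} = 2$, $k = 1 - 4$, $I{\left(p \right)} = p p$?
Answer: $\frac{11}{6162216} \approx 1.7851 \cdot 10^{-6}$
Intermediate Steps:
$I{\left(p \right)} = p^{2}$
$k = -3$ ($k = 1 - 4 = -3$)
$a{\left(Q,c \right)} = \frac{3}{22}$ ($a{\left(Q,c \right)} = \frac{-3 + 0}{-22} = \left(-3\right) \left(- \frac{1}{22}\right) = \frac{3}{22}$)
$m{\left(j \right)} = 920 + 920 j$ ($m{\left(j \right)} = 920 \left(j + 1^{2}\right) = 920 \left(j + 1\right) = 920 \left(1 + j\right) = 920 + 920 j$)
$\frac{1}{559156 + m{\left(a{\left(X{\left(-4 \right)},9 \right)} \right)}} = \frac{1}{559156 + \left(920 + 920 \cdot \frac{3}{22}\right)} = \frac{1}{559156 + \left(920 + \frac{1380}{11}\right)} = \frac{1}{559156 + \frac{11500}{11}} = \frac{1}{\frac{6162216}{11}} = \frac{11}{6162216}$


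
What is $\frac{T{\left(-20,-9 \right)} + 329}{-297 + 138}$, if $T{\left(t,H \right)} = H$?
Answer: $- \frac{320}{159} \approx -2.0126$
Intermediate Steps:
$\frac{T{\left(-20,-9 \right)} + 329}{-297 + 138} = \frac{-9 + 329}{-297 + 138} = \frac{320}{-159} = 320 \left(- \frac{1}{159}\right) = - \frac{320}{159}$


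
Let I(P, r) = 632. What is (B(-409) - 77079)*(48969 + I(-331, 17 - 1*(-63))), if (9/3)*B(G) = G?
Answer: -11489873246/3 ≈ -3.8300e+9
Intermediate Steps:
B(G) = G/3
(B(-409) - 77079)*(48969 + I(-331, 17 - 1*(-63))) = ((1/3)*(-409) - 77079)*(48969 + 632) = (-409/3 - 77079)*49601 = -231646/3*49601 = -11489873246/3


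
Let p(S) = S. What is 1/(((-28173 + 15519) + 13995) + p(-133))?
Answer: 1/1208 ≈ 0.00082781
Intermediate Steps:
1/(((-28173 + 15519) + 13995) + p(-133)) = 1/(((-28173 + 15519) + 13995) - 133) = 1/((-12654 + 13995) - 133) = 1/(1341 - 133) = 1/1208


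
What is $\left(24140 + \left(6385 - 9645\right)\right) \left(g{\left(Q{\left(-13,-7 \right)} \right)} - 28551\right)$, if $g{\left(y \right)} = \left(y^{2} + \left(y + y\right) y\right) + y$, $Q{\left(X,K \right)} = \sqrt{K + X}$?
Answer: $-597397680 + 41760 i \sqrt{5} \approx -5.974 \cdot 10^{8} + 93378.0 i$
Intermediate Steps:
$g{\left(y \right)} = y + 3 y^{2}$ ($g{\left(y \right)} = \left(y^{2} + 2 y y\right) + y = \left(y^{2} + 2 y^{2}\right) + y = 3 y^{2} + y = y + 3 y^{2}$)
$\left(24140 + \left(6385 - 9645\right)\right) \left(g{\left(Q{\left(-13,-7 \right)} \right)} - 28551\right) = \left(24140 + \left(6385 - 9645\right)\right) \left(\sqrt{-7 - 13} \left(1 + 3 \sqrt{-7 - 13}\right) - 28551\right) = \left(24140 - 3260\right) \left(\sqrt{-20} \left(1 + 3 \sqrt{-20}\right) - 28551\right) = 20880 \left(2 i \sqrt{5} \left(1 + 3 \cdot 2 i \sqrt{5}\right) - 28551\right) = 20880 \left(2 i \sqrt{5} \left(1 + 6 i \sqrt{5}\right) - 28551\right) = 20880 \left(-28551 + 2 i \sqrt{5} \left(1 + 6 i \sqrt{5}\right)\right) = -596144880 + 41760 i \sqrt{5} \left(1 + 6 i \sqrt{5}\right)$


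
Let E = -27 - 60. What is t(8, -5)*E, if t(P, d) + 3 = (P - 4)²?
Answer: -1131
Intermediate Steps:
t(P, d) = -3 + (-4 + P)² (t(P, d) = -3 + (P - 4)² = -3 + (-4 + P)²)
E = -87
t(8, -5)*E = (-3 + (-4 + 8)²)*(-87) = (-3 + 4²)*(-87) = (-3 + 16)*(-87) = 13*(-87) = -1131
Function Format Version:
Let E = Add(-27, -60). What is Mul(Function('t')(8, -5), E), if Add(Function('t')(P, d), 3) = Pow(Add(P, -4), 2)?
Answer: -1131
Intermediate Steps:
Function('t')(P, d) = Add(-3, Pow(Add(-4, P), 2)) (Function('t')(P, d) = Add(-3, Pow(Add(P, -4), 2)) = Add(-3, Pow(Add(-4, P), 2)))
E = -87
Mul(Function('t')(8, -5), E) = Mul(Add(-3, Pow(Add(-4, 8), 2)), -87) = Mul(Add(-3, Pow(4, 2)), -87) = Mul(Add(-3, 16), -87) = Mul(13, -87) = -1131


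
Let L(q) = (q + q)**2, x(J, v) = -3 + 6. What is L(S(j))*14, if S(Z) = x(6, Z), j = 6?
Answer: 504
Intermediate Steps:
x(J, v) = 3
S(Z) = 3
L(q) = 4*q**2 (L(q) = (2*q)**2 = 4*q**2)
L(S(j))*14 = (4*3**2)*14 = (4*9)*14 = 36*14 = 504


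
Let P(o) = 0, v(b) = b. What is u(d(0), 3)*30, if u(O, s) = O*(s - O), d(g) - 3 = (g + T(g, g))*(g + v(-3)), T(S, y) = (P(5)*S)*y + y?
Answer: 0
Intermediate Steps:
T(S, y) = y (T(S, y) = (0*S)*y + y = 0*y + y = 0 + y = y)
d(g) = 3 + 2*g*(-3 + g) (d(g) = 3 + (g + g)*(g - 3) = 3 + (2*g)*(-3 + g) = 3 + 2*g*(-3 + g))
u(d(0), 3)*30 = ((3 - 6*0 + 2*0²)*(3 - (3 - 6*0 + 2*0²)))*30 = ((3 + 0 + 2*0)*(3 - (3 + 0 + 2*0)))*30 = ((3 + 0 + 0)*(3 - (3 + 0 + 0)))*30 = (3*(3 - 1*3))*30 = (3*(3 - 3))*30 = (3*0)*30 = 0*30 = 0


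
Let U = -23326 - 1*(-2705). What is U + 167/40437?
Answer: -833851210/40437 ≈ -20621.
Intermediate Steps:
U = -20621 (U = -23326 + 2705 = -20621)
U + 167/40437 = -20621 + 167/40437 = -833851210/40437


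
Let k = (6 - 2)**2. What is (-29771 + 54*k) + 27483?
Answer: -1424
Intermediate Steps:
k = 16 (k = 4**2 = 16)
(-29771 + 54*k) + 27483 = (-29771 + 54*16) + 27483 = (-29771 + 864) + 27483 = -28907 + 27483 = -1424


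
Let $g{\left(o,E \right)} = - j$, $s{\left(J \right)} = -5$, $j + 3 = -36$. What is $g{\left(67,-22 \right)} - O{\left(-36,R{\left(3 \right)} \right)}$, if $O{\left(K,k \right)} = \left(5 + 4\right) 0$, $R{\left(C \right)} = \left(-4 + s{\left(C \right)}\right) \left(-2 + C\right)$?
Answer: $39$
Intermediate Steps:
$j = -39$ ($j = -3 - 36 = -39$)
$g{\left(o,E \right)} = 39$ ($g{\left(o,E \right)} = \left(-1\right) \left(-39\right) = 39$)
$R{\left(C \right)} = 18 - 9 C$ ($R{\left(C \right)} = \left(-4 - 5\right) \left(-2 + C\right) = - 9 \left(-2 + C\right) = 18 - 9 C$)
$O{\left(K,k \right)} = 0$ ($O{\left(K,k \right)} = 9 \cdot 0 = 0$)
$g{\left(67,-22 \right)} - O{\left(-36,R{\left(3 \right)} \right)} = 39 - 0 = 39 + 0 = 39$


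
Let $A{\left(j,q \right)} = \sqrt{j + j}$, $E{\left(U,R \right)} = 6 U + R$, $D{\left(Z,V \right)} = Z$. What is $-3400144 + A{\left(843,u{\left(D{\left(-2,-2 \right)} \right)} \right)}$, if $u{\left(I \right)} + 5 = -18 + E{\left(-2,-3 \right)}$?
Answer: $-3400144 + \sqrt{1686} \approx -3.4001 \cdot 10^{6}$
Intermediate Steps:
$E{\left(U,R \right)} = R + 6 U$
$u{\left(I \right)} = -38$ ($u{\left(I \right)} = -5 + \left(-18 + \left(-3 + 6 \left(-2\right)\right)\right) = -5 - 33 = -38$)
$A{\left(j,q \right)} = \sqrt{2} \sqrt{j}$ ($A{\left(j,q \right)} = \sqrt{2 j} = \sqrt{2} \sqrt{j}$)
$-3400144 + A{\left(843,u{\left(D{\left(-2,-2 \right)} \right)} \right)} = -3400144 + \sqrt{2} \sqrt{843} = -3400144 + \sqrt{1686}$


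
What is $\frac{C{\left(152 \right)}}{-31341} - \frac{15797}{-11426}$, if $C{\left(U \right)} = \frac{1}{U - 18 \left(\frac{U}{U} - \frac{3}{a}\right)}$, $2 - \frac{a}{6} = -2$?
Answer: $\frac{269826062761}{195165734970} \approx 1.3825$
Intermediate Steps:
$a = 24$ ($a = 12 - -12 = 12 + 12 = 24$)
$C{\left(U \right)} = \frac{1}{- \frac{63}{4} + U}$ ($C{\left(U \right)} = \frac{1}{U - 18 \left(\frac{U}{U} - \frac{3}{24}\right)} = \frac{1}{U - 18 \left(1 - \frac{1}{8}\right)} = \frac{1}{U - \frac{63}{4}} = \frac{1}{- \frac{63}{4} + U}$)
$\frac{C{\left(152 \right)}}{-31341} - \frac{15797}{-11426} = \frac{4 \frac{1}{-63 + 4 \cdot 152}}{-31341} - \frac{15797}{-11426} = \frac{4}{-63 + 608} \left(- \frac{1}{31341}\right) - - \frac{15797}{11426} = \frac{4}{545} \left(- \frac{1}{31341}\right) + \frac{15797}{11426} = - \frac{4}{17080845} + \frac{15797}{11426} = \frac{269826062761}{195165734970}$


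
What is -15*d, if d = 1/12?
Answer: -5/4 ≈ -1.2500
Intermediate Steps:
d = 1/12 ≈ 0.083333
-15*d = -15*1/12 = -5/4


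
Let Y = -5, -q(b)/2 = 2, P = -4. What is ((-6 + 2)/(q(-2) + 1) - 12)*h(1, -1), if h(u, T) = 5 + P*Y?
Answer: -800/3 ≈ -266.67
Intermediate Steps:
q(b) = -4 (q(b) = -2*2 = -4)
h(u, T) = 25 (h(u, T) = 5 - 4*(-5) = 5 + 20 = 25)
((-6 + 2)/(q(-2) + 1) - 12)*h(1, -1) = ((-6 + 2)/(-4 + 1) - 12)*25 = (-4/(-3) - 12)*25 = (-4*(-⅓) - 12)*25 = (4/3 - 12)*25 = -32/3*25 = -800/3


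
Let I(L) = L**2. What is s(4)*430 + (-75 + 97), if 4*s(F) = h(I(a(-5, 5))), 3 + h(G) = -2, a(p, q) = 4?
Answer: -1031/2 ≈ -515.50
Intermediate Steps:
h(G) = -5 (h(G) = -3 - 2 = -5)
s(F) = -5/4 (s(F) = (1/4)*(-5) = -5/4)
s(4)*430 + (-75 + 97) = -5/4*430 + (-75 + 97) = -1075/2 + 22 = -1031/2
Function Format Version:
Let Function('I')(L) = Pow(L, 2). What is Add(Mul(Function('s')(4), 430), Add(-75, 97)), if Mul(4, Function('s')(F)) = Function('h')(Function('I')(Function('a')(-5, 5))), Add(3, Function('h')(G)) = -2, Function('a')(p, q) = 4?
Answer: Rational(-1031, 2) ≈ -515.50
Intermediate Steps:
Function('h')(G) = -5 (Function('h')(G) = Add(-3, -2) = -5)
Function('s')(F) = Rational(-5, 4) (Function('s')(F) = Mul(Rational(1, 4), -5) = Rational(-5, 4))
Add(Mul(Function('s')(4), 430), Add(-75, 97)) = Add(Mul(Rational(-5, 4), 430), Add(-75, 97)) = Add(Rational(-1075, 2), 22) = Rational(-1031, 2)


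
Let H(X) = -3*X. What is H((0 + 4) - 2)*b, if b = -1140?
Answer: 6840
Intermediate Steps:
H((0 + 4) - 2)*b = -3*((0 + 4) - 2)*(-1140) = -3*(4 - 2)*(-1140) = -3*2*(-1140) = -6*(-1140) = 6840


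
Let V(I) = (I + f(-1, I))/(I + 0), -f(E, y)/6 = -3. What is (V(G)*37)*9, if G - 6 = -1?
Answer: 7659/5 ≈ 1531.8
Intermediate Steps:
G = 5 (G = 6 - 1 = 5)
f(E, y) = 18 (f(E, y) = -6*(-3) = 18)
V(I) = (18 + I)/I (V(I) = (I + 18)/(I + 0) = (18 + I)/I)
(V(G)*37)*9 = (((18 + 5)/5)*37)*9 = (((⅕)*23)*37)*9 = ((23/5)*37)*9 = (851/5)*9 = 7659/5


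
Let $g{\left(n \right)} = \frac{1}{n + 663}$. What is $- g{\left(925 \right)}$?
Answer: $- \frac{1}{1588} \approx -0.00062972$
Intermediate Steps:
$g{\left(n \right)} = \frac{1}{663 + n}$
$- g{\left(925 \right)} = - \frac{1}{663 + 925} = - \frac{1}{1588}$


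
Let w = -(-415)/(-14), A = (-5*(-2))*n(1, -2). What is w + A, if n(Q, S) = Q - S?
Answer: 5/14 ≈ 0.35714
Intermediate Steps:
A = 30 (A = (-5*(-2))*(1 - 1*(-2)) = 10*(1 + 2) = 10*3 = 30)
w = -415/14 (w = -(-415)*(-1)/14 = -5*83/14 = -415/14 ≈ -29.643)
w + A = -415/14 + 30 = 5/14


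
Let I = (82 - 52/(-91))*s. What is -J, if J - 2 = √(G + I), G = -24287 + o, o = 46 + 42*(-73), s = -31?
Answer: -2 - I*√1463469/7 ≈ -2.0 - 172.82*I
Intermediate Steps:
o = -3020 (o = 46 - 3066 = -3020)
G = -27307 (G = -24287 - 3020 = -27307)
I = -17918/7 (I = (82 - 52/(-91))*(-31) = (82 - 52*(-1/91))*(-31) = (82 + 4/7)*(-31) = (578/7)*(-31) = -17918/7 ≈ -2559.7)
J = 2 + I*√1463469/7 (J = 2 + √(-27307 - 17918/7) = 2 + √(-209067/7) = 2 + I*√1463469/7 ≈ 2.0 + 172.82*I)
-J = -(2 + I*√1463469/7) = -2 - I*√1463469/7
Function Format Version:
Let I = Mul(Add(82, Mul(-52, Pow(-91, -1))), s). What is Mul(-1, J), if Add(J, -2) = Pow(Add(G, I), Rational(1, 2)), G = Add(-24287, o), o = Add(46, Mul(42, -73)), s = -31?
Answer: Add(-2, Mul(Rational(-1, 7), I, Pow(1463469, Rational(1, 2)))) ≈ Add(-2.0000, Mul(-172.82, I))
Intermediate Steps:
o = -3020 (o = Add(46, -3066) = -3020)
G = -27307 (G = Add(-24287, -3020) = -27307)
I = Rational(-17918, 7) (I = Mul(Add(82, Mul(-52, Pow(-91, -1))), -31) = Mul(Add(82, Mul(-52, Rational(-1, 91))), -31) = Mul(Add(82, Rational(4, 7)), -31) = Mul(Rational(578, 7), -31) = Rational(-17918, 7) ≈ -2559.7)
J = Add(2, Mul(Rational(1, 7), I, Pow(1463469, Rational(1, 2)))) (J = Add(2, Pow(Add(-27307, Rational(-17918, 7)), Rational(1, 2))) = Add(2, Pow(Rational(-209067, 7), Rational(1, 2))) = Add(2, Mul(Rational(1, 7), I, Pow(1463469, Rational(1, 2)))) ≈ Add(2.0000, Mul(172.82, I)))
Mul(-1, J) = Mul(-1, Add(2, Mul(Rational(1, 7), I, Pow(1463469, Rational(1, 2))))) = Add(-2, Mul(Rational(-1, 7), I, Pow(1463469, Rational(1, 2))))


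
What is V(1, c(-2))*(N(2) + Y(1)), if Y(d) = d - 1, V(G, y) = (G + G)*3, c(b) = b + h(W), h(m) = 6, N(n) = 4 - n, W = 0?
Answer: 12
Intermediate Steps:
c(b) = 6 + b (c(b) = b + 6 = 6 + b)
V(G, y) = 6*G (V(G, y) = (2*G)*3 = 6*G)
Y(d) = -1 + d
V(1, c(-2))*(N(2) + Y(1)) = (6*1)*((4 - 1*2) + (-1 + 1)) = 6*((4 - 2) + 0) = 6*(2 + 0) = 6*2 = 12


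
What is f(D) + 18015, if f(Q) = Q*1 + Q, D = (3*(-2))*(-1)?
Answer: 18027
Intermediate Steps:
D = 6 (D = -6*(-1) = 6)
f(Q) = 2*Q (f(Q) = Q + Q = 2*Q)
f(D) + 18015 = 2*6 + 18015 = 12 + 18015 = 18027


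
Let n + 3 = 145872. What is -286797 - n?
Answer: -432666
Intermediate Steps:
n = 145869 (n = -3 + 145872 = 145869)
-286797 - n = -286797 - 1*145869 = -286797 - 145869 = -432666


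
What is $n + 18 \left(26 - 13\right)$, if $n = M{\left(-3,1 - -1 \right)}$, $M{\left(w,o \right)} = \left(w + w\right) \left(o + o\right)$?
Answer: $210$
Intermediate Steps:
$M{\left(w,o \right)} = 4 o w$ ($M{\left(w,o \right)} = 2 w 2 o = 4 o w$)
$n = -24$ ($n = 4 \left(1 - -1\right) \left(-3\right) = 4 \left(1 + 1\right) \left(-3\right) = 4 \cdot 2 \left(-3\right) = -24$)
$n + 18 \left(26 - 13\right) = -24 + 18 \left(26 - 13\right) = -24 + 18 \cdot 13 = -24 + 234 = 210$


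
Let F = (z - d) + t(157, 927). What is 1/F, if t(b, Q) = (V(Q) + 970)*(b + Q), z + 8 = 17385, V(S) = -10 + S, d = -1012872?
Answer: 1/3075757 ≈ 3.2512e-7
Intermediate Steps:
z = 17377 (z = -8 + 17385 = 17377)
t(b, Q) = (960 + Q)*(Q + b) (t(b, Q) = ((-10 + Q) + 970)*(b + Q) = (960 + Q)*(Q + b))
F = 3075757 (F = (17377 - 1*(-1012872)) + (927**2 + 960*927 + 960*157 + 927*157) = (17377 + 1012872) + (859329 + 889920 + 150720 + 145539) = 1030249 + 2045508 = 3075757)
1/F = 1/3075757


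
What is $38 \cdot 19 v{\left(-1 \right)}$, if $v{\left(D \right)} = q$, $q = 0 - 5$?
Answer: $-3610$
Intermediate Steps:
$q = -5$
$v{\left(D \right)} = -5$
$38 \cdot 19 v{\left(-1 \right)} = 38 \cdot 19 \left(-5\right) = 722 \left(-5\right) = -3610$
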